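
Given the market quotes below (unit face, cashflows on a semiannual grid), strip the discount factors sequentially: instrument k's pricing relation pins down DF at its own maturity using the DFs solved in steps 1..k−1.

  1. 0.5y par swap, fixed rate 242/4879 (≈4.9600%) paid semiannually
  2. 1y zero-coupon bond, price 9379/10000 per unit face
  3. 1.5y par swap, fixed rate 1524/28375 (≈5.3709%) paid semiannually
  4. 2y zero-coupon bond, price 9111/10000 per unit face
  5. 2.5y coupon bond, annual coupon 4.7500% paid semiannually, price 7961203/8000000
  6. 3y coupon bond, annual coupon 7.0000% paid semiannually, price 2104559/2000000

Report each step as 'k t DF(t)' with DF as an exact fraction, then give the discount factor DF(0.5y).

step 1 [0.5y] swap r/2=121/4879: DF=(1 − 121/4879·(0))/(1+121/4879) = 4879/5000 ≈ 0.975800
step 2 [1y] zero: DF = P = 9379/10000 ≈ 0.937900
step 3 [1.5y] swap r/2=762/28375: DF=(1 − 762/28375·(0.975800+0.937900))/(1+762/28375) = 4619/5000 ≈ 0.923800
step 4 [2y] zero: DF = P = 9111/10000 ≈ 0.911100
step 5 [2.5y] bond c/2=19/800: DF=(7961203/8000000 − 19/800·(0.975800+0.937900+0.923800+0.911100))/(1+19/800) = 8851/10000 ≈ 0.885100
step 6 [3y] bond c/2=7/200: DF=(2104559/2000000 − 7/200·(0.975800+0.937900+0.923800+0.911100+0.885100))/(1+7/200) = 43/50 ≈ 0.860000

1 1/2 4879/5000
2 1 9379/10000
3 3/2 4619/5000
4 2 9111/10000
5 5/2 8851/10000
6 3 43/50
DF(0.5y) = 4879/5000 ≈ 0.975800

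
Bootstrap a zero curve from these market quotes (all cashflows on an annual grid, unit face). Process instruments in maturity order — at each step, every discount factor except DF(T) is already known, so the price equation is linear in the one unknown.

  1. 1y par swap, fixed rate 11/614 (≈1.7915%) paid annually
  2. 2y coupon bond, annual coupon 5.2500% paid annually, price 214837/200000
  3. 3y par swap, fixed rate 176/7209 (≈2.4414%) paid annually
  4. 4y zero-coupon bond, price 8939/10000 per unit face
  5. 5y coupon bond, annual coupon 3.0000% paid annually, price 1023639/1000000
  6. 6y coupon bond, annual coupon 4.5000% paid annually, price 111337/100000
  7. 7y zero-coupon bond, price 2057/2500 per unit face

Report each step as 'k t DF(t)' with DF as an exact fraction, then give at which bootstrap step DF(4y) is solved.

step 1 [1y] swap r/1=11/614: DF=(1 − 11/614·(0))/(1+11/614) = 614/625 ≈ 0.982400
step 2 [2y] bond c/1=21/400: DF=(214837/200000 − 21/400·(0.982400))/(1+21/400) = 2429/2500 ≈ 0.971600
step 3 [3y] swap r/1=176/7209: DF=(1 − 176/7209·(0.982400+0.971600))/(1+176/7209) = 581/625 ≈ 0.929600
step 4 [4y] zero: DF = P = 8939/10000 ≈ 0.893900
step 5 [5y] bond c/1=3/100: DF=(1023639/1000000 − 3/100·(0.982400+0.971600+0.929600+0.893900))/(1+3/100) = 4419/5000 ≈ 0.883800
step 6 [6y] bond c/1=9/200: DF=(111337/100000 − 9/200·(0.982400+0.971600+0.929600+0.893900+0.883800))/(1+9/200) = 8647/10000 ≈ 0.864700
step 7 [7y] zero: DF = P = 2057/2500 ≈ 0.822800

1 1 614/625
2 2 2429/2500
3 3 581/625
4 4 8939/10000
5 5 4419/5000
6 6 8647/10000
7 7 2057/2500
DF(4y) is solved at step 4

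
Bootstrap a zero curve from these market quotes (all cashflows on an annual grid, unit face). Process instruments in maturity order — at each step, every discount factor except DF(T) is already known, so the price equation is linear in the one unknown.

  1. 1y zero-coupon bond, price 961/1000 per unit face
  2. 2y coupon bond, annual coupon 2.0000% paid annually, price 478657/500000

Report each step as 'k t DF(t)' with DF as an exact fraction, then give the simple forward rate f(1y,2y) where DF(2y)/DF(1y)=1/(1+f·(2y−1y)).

step 1 [1y] zero: DF = P = 961/1000 ≈ 0.961000
step 2 [2y] bond c/1=1/50: DF=(478657/500000 − 1/50·(0.961000))/(1+1/50) = 9197/10000 ≈ 0.919700

1 1 961/1000
2 2 9197/10000
f(1y,2y) = ((961/1000)/(9197/10000) − 1)/(1) = 413/9197 ≈ 4.4906%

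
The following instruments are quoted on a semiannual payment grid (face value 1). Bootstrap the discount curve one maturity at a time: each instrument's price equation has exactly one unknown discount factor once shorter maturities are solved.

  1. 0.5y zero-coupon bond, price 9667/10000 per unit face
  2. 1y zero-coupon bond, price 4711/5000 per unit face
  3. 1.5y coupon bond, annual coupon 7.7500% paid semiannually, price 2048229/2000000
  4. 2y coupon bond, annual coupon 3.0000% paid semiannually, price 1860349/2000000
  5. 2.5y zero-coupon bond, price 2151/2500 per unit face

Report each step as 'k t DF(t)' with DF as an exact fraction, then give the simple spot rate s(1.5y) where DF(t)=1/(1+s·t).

1 1/2 9667/10000
2 1 4711/5000
3 3/2 9147/10000
4 2 8747/10000
5 5/2 2151/2500
s(1.5y) = (1/(9147/10000) − 1)/(3/2) = 1706/27441 ≈ 6.2170%

step 1 [0.5y] zero: DF = P = 9667/10000 ≈ 0.966700
step 2 [1y] zero: DF = P = 4711/5000 ≈ 0.942200
step 3 [1.5y] bond c/2=31/800: DF=(2048229/2000000 − 31/800·(0.966700+0.942200))/(1+31/800) = 9147/10000 ≈ 0.914700
step 4 [2y] bond c/2=3/200: DF=(1860349/2000000 − 3/200·(0.966700+0.942200+0.914700))/(1+3/200) = 8747/10000 ≈ 0.874700
step 5 [2.5y] zero: DF = P = 2151/2500 ≈ 0.860400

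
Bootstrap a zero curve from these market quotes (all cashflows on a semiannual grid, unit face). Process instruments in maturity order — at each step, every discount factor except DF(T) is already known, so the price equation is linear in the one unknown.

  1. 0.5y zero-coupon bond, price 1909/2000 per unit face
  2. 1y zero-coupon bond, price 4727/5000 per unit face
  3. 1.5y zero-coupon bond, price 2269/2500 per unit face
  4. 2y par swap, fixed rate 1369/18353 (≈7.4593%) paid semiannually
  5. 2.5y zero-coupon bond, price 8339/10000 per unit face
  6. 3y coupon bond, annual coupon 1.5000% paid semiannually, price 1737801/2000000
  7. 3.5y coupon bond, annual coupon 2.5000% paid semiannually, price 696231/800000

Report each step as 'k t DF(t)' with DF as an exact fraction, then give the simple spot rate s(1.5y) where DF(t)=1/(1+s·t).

1 1/2 1909/2000
2 1 4727/5000
3 3/2 2269/2500
4 2 8631/10000
5 5/2 8339/10000
6 3 8289/10000
7 7/2 7937/10000
s(1.5y) = (1/(2269/2500) − 1)/(3/2) = 154/2269 ≈ 6.7871%

step 1 [0.5y] zero: DF = P = 1909/2000 ≈ 0.954500
step 2 [1y] zero: DF = P = 4727/5000 ≈ 0.945400
step 3 [1.5y] zero: DF = P = 2269/2500 ≈ 0.907600
step 4 [2y] swap r/2=1369/36706: DF=(1 − 1369/36706·(0.954500+0.945400+0.907600))/(1+1369/36706) = 8631/10000 ≈ 0.863100
step 5 [2.5y] zero: DF = P = 8339/10000 ≈ 0.833900
step 6 [3y] bond c/2=3/400: DF=(1737801/2000000 − 3/400·(0.954500+0.945400+0.907600+0.863100+0.833900))/(1+3/400) = 8289/10000 ≈ 0.828900
step 7 [3.5y] bond c/2=1/80: DF=(696231/800000 − 1/80·(0.954500+0.945400+0.907600+0.863100+0.833900+0.828900))/(1+1/80) = 7937/10000 ≈ 0.793700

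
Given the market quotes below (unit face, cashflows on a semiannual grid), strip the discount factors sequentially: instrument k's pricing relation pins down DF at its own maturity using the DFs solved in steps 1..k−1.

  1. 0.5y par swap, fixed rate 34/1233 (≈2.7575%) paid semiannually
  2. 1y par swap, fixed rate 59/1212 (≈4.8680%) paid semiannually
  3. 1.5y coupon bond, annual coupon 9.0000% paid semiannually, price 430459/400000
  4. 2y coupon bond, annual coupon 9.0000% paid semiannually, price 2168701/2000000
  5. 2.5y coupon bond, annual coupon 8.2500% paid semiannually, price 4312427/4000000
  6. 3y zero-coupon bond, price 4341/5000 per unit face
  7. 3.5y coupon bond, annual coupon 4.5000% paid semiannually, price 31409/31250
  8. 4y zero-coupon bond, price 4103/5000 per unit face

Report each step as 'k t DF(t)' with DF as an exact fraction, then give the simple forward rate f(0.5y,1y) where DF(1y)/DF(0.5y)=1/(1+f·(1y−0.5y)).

step 1 [0.5y] swap r/2=17/1233: DF=(1 − 17/1233·(0))/(1+17/1233) = 1233/1250 ≈ 0.986400
step 2 [1y] swap r/2=59/2424: DF=(1 − 59/2424·(0.986400))/(1+59/2424) = 1191/1250 ≈ 0.952800
step 3 [1.5y] bond c/2=9/200: DF=(430459/400000 − 9/200·(0.986400+0.952800))/(1+9/200) = 9463/10000 ≈ 0.946300
step 4 [2y] bond c/2=9/200: DF=(2168701/2000000 − 9/200·(0.986400+0.952800+0.946300))/(1+9/200) = 4567/5000 ≈ 0.913400
step 5 [2.5y] bond c/2=33/800: DF=(4312427/4000000 − 33/800·(0.986400+0.952800+0.946300+0.913400))/(1+33/800) = 8849/10000 ≈ 0.884900
step 6 [3y] zero: DF = P = 4341/5000 ≈ 0.868200
step 7 [3.5y] bond c/2=9/400: DF=(31409/31250 − 9/400·(0.986400+0.952800+0.946300+0.913400+0.884900+0.868200))/(1+9/400) = 538/625 ≈ 0.860800
step 8 [4y] zero: DF = P = 4103/5000 ≈ 0.820600

1 1/2 1233/1250
2 1 1191/1250
3 3/2 9463/10000
4 2 4567/5000
5 5/2 8849/10000
6 3 4341/5000
7 7/2 538/625
8 4 4103/5000
f(0.5y,1y) = ((1233/1250)/(1191/1250) − 1)/(1/2) = 28/397 ≈ 7.0529%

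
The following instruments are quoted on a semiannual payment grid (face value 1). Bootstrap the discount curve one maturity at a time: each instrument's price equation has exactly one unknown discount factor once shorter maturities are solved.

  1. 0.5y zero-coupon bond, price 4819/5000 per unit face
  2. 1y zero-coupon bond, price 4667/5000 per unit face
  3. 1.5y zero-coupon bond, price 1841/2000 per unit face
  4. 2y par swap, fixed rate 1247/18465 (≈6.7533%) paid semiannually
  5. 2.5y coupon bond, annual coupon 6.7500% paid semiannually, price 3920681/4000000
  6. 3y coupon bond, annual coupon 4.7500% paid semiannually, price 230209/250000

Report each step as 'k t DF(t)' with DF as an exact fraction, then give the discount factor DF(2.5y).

step 1 [0.5y] zero: DF = P = 4819/5000 ≈ 0.963800
step 2 [1y] zero: DF = P = 4667/5000 ≈ 0.933400
step 3 [1.5y] zero: DF = P = 1841/2000 ≈ 0.920500
step 4 [2y] swap r/2=1247/36930: DF=(1 − 1247/36930·(0.963800+0.933400+0.920500))/(1+1247/36930) = 8753/10000 ≈ 0.875300
step 5 [2.5y] bond c/2=27/800: DF=(3920681/4000000 − 27/800·(0.963800+0.933400+0.920500+0.875300))/(1+27/800) = 2069/2500 ≈ 0.827600
step 6 [3y] bond c/2=19/800: DF=(230209/250000 − 19/800·(0.963800+0.933400+0.920500+0.875300+0.827600))/(1+19/800) = 3973/5000 ≈ 0.794600

1 1/2 4819/5000
2 1 4667/5000
3 3/2 1841/2000
4 2 8753/10000
5 5/2 2069/2500
6 3 3973/5000
DF(2.5y) = 2069/2500 ≈ 0.827600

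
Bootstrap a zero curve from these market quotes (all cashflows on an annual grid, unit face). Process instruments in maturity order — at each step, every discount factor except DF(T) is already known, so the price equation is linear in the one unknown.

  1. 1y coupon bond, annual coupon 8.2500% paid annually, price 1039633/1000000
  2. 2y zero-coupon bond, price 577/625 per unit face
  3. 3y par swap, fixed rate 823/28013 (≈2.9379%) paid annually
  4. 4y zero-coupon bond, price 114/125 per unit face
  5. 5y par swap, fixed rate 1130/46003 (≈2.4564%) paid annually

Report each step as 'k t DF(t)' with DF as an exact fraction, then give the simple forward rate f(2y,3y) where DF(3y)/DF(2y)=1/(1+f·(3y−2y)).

1 1 2401/2500
2 2 577/625
3 3 9177/10000
4 4 114/125
5 5 887/1000
f(2y,3y) = ((577/625)/(9177/10000) − 1)/(1) = 55/9177 ≈ 0.5993%

step 1 [1y] bond c/1=33/400: DF=(1039633/1000000 − 33/400·(0))/(1+33/400) = 2401/2500 ≈ 0.960400
step 2 [2y] zero: DF = P = 577/625 ≈ 0.923200
step 3 [3y] swap r/1=823/28013: DF=(1 − 823/28013·(0.960400+0.923200))/(1+823/28013) = 9177/10000 ≈ 0.917700
step 4 [4y] zero: DF = P = 114/125 ≈ 0.912000
step 5 [5y] swap r/1=1130/46003: DF=(1 − 1130/46003·(0.960400+0.923200+0.917700+0.912000))/(1+1130/46003) = 887/1000 ≈ 0.887000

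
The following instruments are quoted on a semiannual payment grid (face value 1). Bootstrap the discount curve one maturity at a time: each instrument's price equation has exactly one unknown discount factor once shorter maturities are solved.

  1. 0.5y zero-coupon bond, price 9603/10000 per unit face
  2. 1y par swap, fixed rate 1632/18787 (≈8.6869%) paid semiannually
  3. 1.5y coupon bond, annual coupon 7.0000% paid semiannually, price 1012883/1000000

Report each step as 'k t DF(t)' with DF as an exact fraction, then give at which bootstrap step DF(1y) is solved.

step 1 [0.5y] zero: DF = P = 9603/10000 ≈ 0.960300
step 2 [1y] swap r/2=816/18787: DF=(1 − 816/18787·(0.960300))/(1+816/18787) = 574/625 ≈ 0.918400
step 3 [1.5y] bond c/2=7/200: DF=(1012883/1000000 − 7/200·(0.960300+0.918400))/(1+7/200) = 9151/10000 ≈ 0.915100

1 1/2 9603/10000
2 1 574/625
3 3/2 9151/10000
DF(1y) is solved at step 2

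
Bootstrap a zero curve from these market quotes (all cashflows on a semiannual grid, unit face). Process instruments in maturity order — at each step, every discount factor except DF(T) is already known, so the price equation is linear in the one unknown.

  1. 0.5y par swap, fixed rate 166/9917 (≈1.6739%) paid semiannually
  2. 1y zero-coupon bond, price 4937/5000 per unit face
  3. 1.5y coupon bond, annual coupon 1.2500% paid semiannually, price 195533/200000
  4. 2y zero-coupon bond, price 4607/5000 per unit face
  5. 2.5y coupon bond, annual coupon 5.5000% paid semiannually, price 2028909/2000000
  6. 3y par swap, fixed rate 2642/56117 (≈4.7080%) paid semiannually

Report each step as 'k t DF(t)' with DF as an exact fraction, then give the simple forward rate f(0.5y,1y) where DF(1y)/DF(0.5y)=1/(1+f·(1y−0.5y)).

1 1/2 9917/10000
2 1 4937/5000
3 3/2 9593/10000
4 2 4607/5000
5 5/2 221/250
6 3 8679/10000
f(0.5y,1y) = ((9917/10000)/(4937/5000) − 1)/(1/2) = 43/4937 ≈ 0.8710%

step 1 [0.5y] swap r/2=83/9917: DF=(1 − 83/9917·(0))/(1+83/9917) = 9917/10000 ≈ 0.991700
step 2 [1y] zero: DF = P = 4937/5000 ≈ 0.987400
step 3 [1.5y] bond c/2=1/160: DF=(195533/200000 − 1/160·(0.991700+0.987400))/(1+1/160) = 9593/10000 ≈ 0.959300
step 4 [2y] zero: DF = P = 4607/5000 ≈ 0.921400
step 5 [2.5y] bond c/2=11/400: DF=(2028909/2000000 − 11/400·(0.991700+0.987400+0.959300+0.921400))/(1+11/400) = 221/250 ≈ 0.884000
step 6 [3y] swap r/2=1321/56117: DF=(1 − 1321/56117·(0.991700+0.987400+0.959300+0.921400+0.884000))/(1+1321/56117) = 8679/10000 ≈ 0.867900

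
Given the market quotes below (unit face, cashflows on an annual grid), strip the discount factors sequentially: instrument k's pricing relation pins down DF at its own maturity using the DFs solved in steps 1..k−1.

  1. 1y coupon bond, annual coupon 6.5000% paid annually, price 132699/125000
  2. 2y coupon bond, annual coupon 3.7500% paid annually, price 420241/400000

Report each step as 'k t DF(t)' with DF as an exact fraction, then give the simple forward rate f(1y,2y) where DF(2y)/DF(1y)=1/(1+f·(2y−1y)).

1 1 623/625
2 2 4883/5000
f(1y,2y) = ((623/625)/(4883/5000) − 1)/(1) = 101/4883 ≈ 2.0684%

step 1 [1y] bond c/1=13/200: DF=(132699/125000 − 13/200·(0))/(1+13/200) = 623/625 ≈ 0.996800
step 2 [2y] bond c/1=3/80: DF=(420241/400000 − 3/80·(0.996800))/(1+3/80) = 4883/5000 ≈ 0.976600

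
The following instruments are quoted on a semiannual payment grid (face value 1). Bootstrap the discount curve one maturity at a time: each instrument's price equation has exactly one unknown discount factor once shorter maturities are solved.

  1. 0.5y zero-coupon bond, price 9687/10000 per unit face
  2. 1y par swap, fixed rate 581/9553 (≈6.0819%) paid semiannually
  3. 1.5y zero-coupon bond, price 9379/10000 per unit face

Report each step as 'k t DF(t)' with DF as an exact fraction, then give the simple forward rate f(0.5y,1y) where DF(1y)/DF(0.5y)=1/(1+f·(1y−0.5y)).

1 1/2 9687/10000
2 1 9419/10000
3 3/2 9379/10000
f(0.5y,1y) = ((9687/10000)/(9419/10000) − 1)/(1/2) = 536/9419 ≈ 5.6906%

step 1 [0.5y] zero: DF = P = 9687/10000 ≈ 0.968700
step 2 [1y] swap r/2=581/19106: DF=(1 − 581/19106·(0.968700))/(1+581/19106) = 9419/10000 ≈ 0.941900
step 3 [1.5y] zero: DF = P = 9379/10000 ≈ 0.937900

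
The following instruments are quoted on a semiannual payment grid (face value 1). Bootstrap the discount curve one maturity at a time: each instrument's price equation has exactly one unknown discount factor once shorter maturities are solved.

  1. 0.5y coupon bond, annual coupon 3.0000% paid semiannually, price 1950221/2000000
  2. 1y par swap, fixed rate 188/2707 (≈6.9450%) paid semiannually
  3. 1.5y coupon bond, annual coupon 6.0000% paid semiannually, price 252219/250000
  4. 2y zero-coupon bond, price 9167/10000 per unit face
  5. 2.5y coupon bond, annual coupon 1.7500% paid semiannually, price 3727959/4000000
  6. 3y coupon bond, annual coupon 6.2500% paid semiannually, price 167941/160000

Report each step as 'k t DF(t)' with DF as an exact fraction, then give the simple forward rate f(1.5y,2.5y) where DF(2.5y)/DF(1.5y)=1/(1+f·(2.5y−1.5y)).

step 1 [0.5y] bond c/2=3/200: DF=(1950221/2000000 − 3/200·(0))/(1+3/200) = 9607/10000 ≈ 0.960700
step 2 [1y] swap r/2=94/2707: DF=(1 − 94/2707·(0.960700))/(1+94/2707) = 4671/5000 ≈ 0.934200
step 3 [1.5y] bond c/2=3/100: DF=(252219/250000 − 3/100·(0.960700+0.934200))/(1+3/100) = 9243/10000 ≈ 0.924300
step 4 [2y] zero: DF = P = 9167/10000 ≈ 0.916700
step 5 [2.5y] bond c/2=7/800: DF=(3727959/4000000 − 7/800·(0.960700+0.934200+0.924300+0.916700))/(1+7/800) = 1783/2000 ≈ 0.891500
step 6 [3y] bond c/2=1/32: DF=(167941/160000 − 1/32·(0.960700+0.934200+0.924300+0.916700+0.891500))/(1+1/32) = 1097/1250 ≈ 0.877600

1 1/2 9607/10000
2 1 4671/5000
3 3/2 9243/10000
4 2 9167/10000
5 5/2 1783/2000
6 3 1097/1250
f(1.5y,2.5y) = ((9243/10000)/(1783/2000) − 1)/(1) = 328/8915 ≈ 3.6792%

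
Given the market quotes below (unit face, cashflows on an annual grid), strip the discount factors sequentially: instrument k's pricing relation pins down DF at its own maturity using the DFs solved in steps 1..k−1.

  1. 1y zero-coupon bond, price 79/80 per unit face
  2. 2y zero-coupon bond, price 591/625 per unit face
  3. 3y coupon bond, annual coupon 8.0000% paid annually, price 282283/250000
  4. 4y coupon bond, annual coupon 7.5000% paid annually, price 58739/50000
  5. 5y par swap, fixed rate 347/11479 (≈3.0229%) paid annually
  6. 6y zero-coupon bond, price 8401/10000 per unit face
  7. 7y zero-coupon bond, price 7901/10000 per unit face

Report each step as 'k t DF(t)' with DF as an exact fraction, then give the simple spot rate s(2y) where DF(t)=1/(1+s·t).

step 1 [1y] zero: DF = P = 79/80 ≈ 0.987500
step 2 [2y] zero: DF = P = 591/625 ≈ 0.945600
step 3 [3y] bond c/1=2/25: DF=(282283/250000 − 2/25·(0.987500+0.945600))/(1+2/25) = 9023/10000 ≈ 0.902300
step 4 [4y] bond c/1=3/40: DF=(58739/50000 − 3/40·(0.987500+0.945600+0.902300))/(1+3/40) = 179/200 ≈ 0.895000
step 5 [5y] swap r/1=347/11479: DF=(1 − 347/11479·(0.987500+0.945600+0.902300+0.895000))/(1+347/11479) = 2153/2500 ≈ 0.861200
step 6 [6y] zero: DF = P = 8401/10000 ≈ 0.840100
step 7 [7y] zero: DF = P = 7901/10000 ≈ 0.790100

1 1 79/80
2 2 591/625
3 3 9023/10000
4 4 179/200
5 5 2153/2500
6 6 8401/10000
7 7 7901/10000
s(2y) = (1/(591/625) − 1)/(2) = 17/591 ≈ 2.8765%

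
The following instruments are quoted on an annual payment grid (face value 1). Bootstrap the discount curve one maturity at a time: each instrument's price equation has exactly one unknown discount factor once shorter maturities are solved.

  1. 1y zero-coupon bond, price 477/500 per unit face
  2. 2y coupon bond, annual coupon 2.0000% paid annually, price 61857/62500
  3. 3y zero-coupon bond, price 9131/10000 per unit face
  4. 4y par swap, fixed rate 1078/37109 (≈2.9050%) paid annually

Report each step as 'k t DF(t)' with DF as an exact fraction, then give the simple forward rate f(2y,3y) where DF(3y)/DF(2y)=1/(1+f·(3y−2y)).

step 1 [1y] zero: DF = P = 477/500 ≈ 0.954000
step 2 [2y] bond c/1=1/50: DF=(61857/62500 − 1/50·(0.954000))/(1+1/50) = 2379/2500 ≈ 0.951600
step 3 [3y] zero: DF = P = 9131/10000 ≈ 0.913100
step 4 [4y] swap r/1=1078/37109: DF=(1 − 1078/37109·(0.954000+0.951600+0.913100))/(1+1078/37109) = 4461/5000 ≈ 0.892200

1 1 477/500
2 2 2379/2500
3 3 9131/10000
4 4 4461/5000
f(2y,3y) = ((2379/2500)/(9131/10000) − 1)/(1) = 385/9131 ≈ 4.2164%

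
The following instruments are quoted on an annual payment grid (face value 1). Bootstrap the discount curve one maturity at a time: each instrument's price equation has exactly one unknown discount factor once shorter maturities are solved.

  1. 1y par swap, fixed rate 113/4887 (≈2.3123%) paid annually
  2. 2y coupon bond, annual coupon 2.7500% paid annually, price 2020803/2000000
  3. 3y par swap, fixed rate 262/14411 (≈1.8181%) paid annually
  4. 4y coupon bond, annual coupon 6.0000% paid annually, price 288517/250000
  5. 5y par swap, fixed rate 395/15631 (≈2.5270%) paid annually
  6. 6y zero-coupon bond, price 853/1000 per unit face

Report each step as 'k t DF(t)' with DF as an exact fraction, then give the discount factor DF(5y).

step 1 [1y] swap r/1=113/4887: DF=(1 − 113/4887·(0))/(1+113/4887) = 4887/5000 ≈ 0.977400
step 2 [2y] bond c/1=11/400: DF=(2020803/2000000 − 11/400·(0.977400))/(1+11/400) = 2393/2500 ≈ 0.957200
step 3 [3y] swap r/1=262/14411: DF=(1 − 262/14411·(0.977400+0.957200))/(1+262/14411) = 2369/2500 ≈ 0.947600
step 4 [4y] bond c/1=3/50: DF=(288517/250000 − 3/50·(0.977400+0.957200+0.947600))/(1+3/50) = 1157/1250 ≈ 0.925600
step 5 [5y] swap r/1=395/15631: DF=(1 − 395/15631·(0.977400+0.957200+0.947600+0.925600))/(1+395/15631) = 1763/2000 ≈ 0.881500
step 6 [6y] zero: DF = P = 853/1000 ≈ 0.853000

1 1 4887/5000
2 2 2393/2500
3 3 2369/2500
4 4 1157/1250
5 5 1763/2000
6 6 853/1000
DF(5y) = 1763/2000 ≈ 0.881500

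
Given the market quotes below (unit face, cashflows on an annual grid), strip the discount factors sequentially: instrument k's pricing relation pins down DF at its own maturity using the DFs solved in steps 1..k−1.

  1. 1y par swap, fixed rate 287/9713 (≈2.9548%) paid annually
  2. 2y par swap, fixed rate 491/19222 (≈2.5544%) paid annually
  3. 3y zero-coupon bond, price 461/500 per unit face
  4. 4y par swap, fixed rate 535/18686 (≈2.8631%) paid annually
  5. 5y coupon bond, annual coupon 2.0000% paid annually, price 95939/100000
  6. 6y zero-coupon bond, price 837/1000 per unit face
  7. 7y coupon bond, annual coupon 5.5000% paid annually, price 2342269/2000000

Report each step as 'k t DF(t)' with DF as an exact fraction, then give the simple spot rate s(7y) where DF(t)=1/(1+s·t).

step 1 [1y] swap r/1=287/9713: DF=(1 − 287/9713·(0))/(1+287/9713) = 9713/10000 ≈ 0.971300
step 2 [2y] swap r/1=491/19222: DF=(1 − 491/19222·(0.971300))/(1+491/19222) = 9509/10000 ≈ 0.950900
step 3 [3y] zero: DF = P = 461/500 ≈ 0.922000
step 4 [4y] swap r/1=535/18686: DF=(1 − 535/18686·(0.971300+0.950900+0.922000))/(1+535/18686) = 893/1000 ≈ 0.893000
step 5 [5y] bond c/1=1/50: DF=(95939/100000 − 1/50·(0.971300+0.950900+0.922000+0.893000))/(1+1/50) = 8673/10000 ≈ 0.867300
step 6 [6y] zero: DF = P = 837/1000 ≈ 0.837000
step 7 [7y] bond c/1=11/200: DF=(2342269/2000000 − 11/200·(0.971300+0.950900+0.922000+0.893000+0.867300+0.837000))/(1+11/200) = 1033/1250 ≈ 0.826400

1 1 9713/10000
2 2 9509/10000
3 3 461/500
4 4 893/1000
5 5 8673/10000
6 6 837/1000
7 7 1033/1250
s(7y) = (1/(1033/1250) − 1)/(7) = 31/1033 ≈ 3.0010%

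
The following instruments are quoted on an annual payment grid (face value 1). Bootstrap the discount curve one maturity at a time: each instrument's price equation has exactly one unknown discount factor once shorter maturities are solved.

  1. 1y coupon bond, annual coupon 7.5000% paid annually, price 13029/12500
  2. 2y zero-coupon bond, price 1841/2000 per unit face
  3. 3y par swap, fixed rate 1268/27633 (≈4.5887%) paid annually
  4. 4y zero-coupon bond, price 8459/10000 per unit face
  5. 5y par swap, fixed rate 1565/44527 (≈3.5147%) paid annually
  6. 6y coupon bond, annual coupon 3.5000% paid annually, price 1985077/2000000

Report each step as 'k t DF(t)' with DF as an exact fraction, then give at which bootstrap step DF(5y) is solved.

step 1 [1y] bond c/1=3/40: DF=(13029/12500 − 3/40·(0))/(1+3/40) = 606/625 ≈ 0.969600
step 2 [2y] zero: DF = P = 1841/2000 ≈ 0.920500
step 3 [3y] swap r/1=1268/27633: DF=(1 − 1268/27633·(0.969600+0.920500))/(1+1268/27633) = 2183/2500 ≈ 0.873200
step 4 [4y] zero: DF = P = 8459/10000 ≈ 0.845900
step 5 [5y] swap r/1=1565/44527: DF=(1 − 1565/44527·(0.969600+0.920500+0.873200+0.845900))/(1+1565/44527) = 1687/2000 ≈ 0.843500
step 6 [6y] bond c/1=7/200: DF=(1985077/2000000 − 7/200·(0.969600+0.920500+0.873200+0.845900+0.843500))/(1+7/200) = 2021/2500 ≈ 0.808400

1 1 606/625
2 2 1841/2000
3 3 2183/2500
4 4 8459/10000
5 5 1687/2000
6 6 2021/2500
DF(5y) is solved at step 5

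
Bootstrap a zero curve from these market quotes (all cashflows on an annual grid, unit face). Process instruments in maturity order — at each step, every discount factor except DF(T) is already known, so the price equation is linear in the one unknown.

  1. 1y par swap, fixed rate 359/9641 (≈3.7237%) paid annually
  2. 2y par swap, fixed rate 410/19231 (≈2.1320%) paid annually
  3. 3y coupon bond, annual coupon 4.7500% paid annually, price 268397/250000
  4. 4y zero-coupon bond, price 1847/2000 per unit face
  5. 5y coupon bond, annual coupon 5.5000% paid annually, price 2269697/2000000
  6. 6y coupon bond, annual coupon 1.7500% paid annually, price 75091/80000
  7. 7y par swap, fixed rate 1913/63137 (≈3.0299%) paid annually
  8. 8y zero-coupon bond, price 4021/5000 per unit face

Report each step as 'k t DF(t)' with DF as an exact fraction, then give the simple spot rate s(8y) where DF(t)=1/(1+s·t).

step 1 [1y] swap r/1=359/9641: DF=(1 − 359/9641·(0))/(1+359/9641) = 9641/10000 ≈ 0.964100
step 2 [2y] swap r/1=410/19231: DF=(1 − 410/19231·(0.964100))/(1+410/19231) = 959/1000 ≈ 0.959000
step 3 [3y] bond c/1=19/400: DF=(268397/250000 − 19/400·(0.964100+0.959000))/(1+19/400) = 9377/10000 ≈ 0.937700
step 4 [4y] zero: DF = P = 1847/2000 ≈ 0.923500
step 5 [5y] bond c/1=11/200: DF=(2269697/2000000 − 11/200·(0.964100+0.959000+0.937700+0.923500))/(1+11/200) = 549/625 ≈ 0.878400
step 6 [6y] bond c/1=7/400: DF=(75091/80000 − 7/400·(0.964100+0.959000+0.937700+0.923500+0.878400))/(1+7/400) = 8423/10000 ≈ 0.842300
step 7 [7y] swap r/1=1913/63137: DF=(1 − 1913/63137·(0.964100+0.959000+0.937700+0.923500+0.878400+0.842300))/(1+1913/63137) = 8087/10000 ≈ 0.808700
step 8 [8y] zero: DF = P = 4021/5000 ≈ 0.804200

1 1 9641/10000
2 2 959/1000
3 3 9377/10000
4 4 1847/2000
5 5 549/625
6 6 8423/10000
7 7 8087/10000
8 8 4021/5000
s(8y) = (1/(4021/5000) − 1)/(8) = 979/32168 ≈ 3.0434%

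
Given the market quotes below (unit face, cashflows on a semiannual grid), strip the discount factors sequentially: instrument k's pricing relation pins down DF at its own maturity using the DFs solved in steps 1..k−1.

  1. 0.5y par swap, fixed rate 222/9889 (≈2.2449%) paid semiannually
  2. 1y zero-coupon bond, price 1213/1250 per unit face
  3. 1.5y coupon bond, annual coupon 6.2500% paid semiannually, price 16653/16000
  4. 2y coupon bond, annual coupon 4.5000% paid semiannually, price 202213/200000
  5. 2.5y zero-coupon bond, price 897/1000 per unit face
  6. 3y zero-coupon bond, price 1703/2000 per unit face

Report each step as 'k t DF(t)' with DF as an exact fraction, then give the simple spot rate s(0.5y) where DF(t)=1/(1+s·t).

step 1 [0.5y] swap r/2=111/9889: DF=(1 − 111/9889·(0))/(1+111/9889) = 9889/10000 ≈ 0.988900
step 2 [1y] zero: DF = P = 1213/1250 ≈ 0.970400
step 3 [1.5y] bond c/2=1/32: DF=(16653/16000 − 1/32·(0.988900+0.970400))/(1+1/32) = 9499/10000 ≈ 0.949900
step 4 [2y] bond c/2=9/400: DF=(202213/200000 − 9/400·(0.988900+0.970400+0.949900))/(1+9/400) = 578/625 ≈ 0.924800
step 5 [2.5y] zero: DF = P = 897/1000 ≈ 0.897000
step 6 [3y] zero: DF = P = 1703/2000 ≈ 0.851500

1 1/2 9889/10000
2 1 1213/1250
3 3/2 9499/10000
4 2 578/625
5 5/2 897/1000
6 3 1703/2000
s(0.5y) = (1/(9889/10000) − 1)/(1/2) = 222/9889 ≈ 2.2449%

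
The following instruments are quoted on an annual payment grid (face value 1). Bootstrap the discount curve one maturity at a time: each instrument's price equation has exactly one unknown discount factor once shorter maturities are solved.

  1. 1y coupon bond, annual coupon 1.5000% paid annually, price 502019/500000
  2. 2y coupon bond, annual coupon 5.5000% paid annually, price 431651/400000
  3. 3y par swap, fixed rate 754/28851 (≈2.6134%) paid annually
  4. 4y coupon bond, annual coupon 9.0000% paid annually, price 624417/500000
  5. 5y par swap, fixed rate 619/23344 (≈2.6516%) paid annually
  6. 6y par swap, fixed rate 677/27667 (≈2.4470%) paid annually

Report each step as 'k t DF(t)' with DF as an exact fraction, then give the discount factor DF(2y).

1 1 2473/2500
2 2 9713/10000
3 3 4623/5000
4 4 363/400
5 5 4381/5000
6 6 4323/5000
DF(2y) = 9713/10000 ≈ 0.971300

step 1 [1y] bond c/1=3/200: DF=(502019/500000 − 3/200·(0))/(1+3/200) = 2473/2500 ≈ 0.989200
step 2 [2y] bond c/1=11/200: DF=(431651/400000 − 11/200·(0.989200))/(1+11/200) = 9713/10000 ≈ 0.971300
step 3 [3y] swap r/1=754/28851: DF=(1 − 754/28851·(0.989200+0.971300))/(1+754/28851) = 4623/5000 ≈ 0.924600
step 4 [4y] bond c/1=9/100: DF=(624417/500000 − 9/100·(0.989200+0.971300+0.924600))/(1+9/100) = 363/400 ≈ 0.907500
step 5 [5y] swap r/1=619/23344: DF=(1 − 619/23344·(0.989200+0.971300+0.924600+0.907500))/(1+619/23344) = 4381/5000 ≈ 0.876200
step 6 [6y] swap r/1=677/27667: DF=(1 − 677/27667·(0.989200+0.971300+0.924600+0.907500+0.876200))/(1+677/27667) = 4323/5000 ≈ 0.864600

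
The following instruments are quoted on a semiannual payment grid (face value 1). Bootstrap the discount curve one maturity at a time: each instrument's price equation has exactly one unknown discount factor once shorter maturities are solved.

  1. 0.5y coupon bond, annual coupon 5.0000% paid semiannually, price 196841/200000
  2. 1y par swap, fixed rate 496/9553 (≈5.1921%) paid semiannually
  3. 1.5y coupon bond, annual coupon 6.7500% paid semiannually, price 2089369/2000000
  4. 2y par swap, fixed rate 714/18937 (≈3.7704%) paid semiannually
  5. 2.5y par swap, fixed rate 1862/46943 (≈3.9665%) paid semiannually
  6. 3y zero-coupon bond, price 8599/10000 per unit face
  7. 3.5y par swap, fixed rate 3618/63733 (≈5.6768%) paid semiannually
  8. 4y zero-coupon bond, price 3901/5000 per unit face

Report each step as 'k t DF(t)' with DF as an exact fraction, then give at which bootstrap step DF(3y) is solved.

1 1/2 4801/5000
2 1 594/625
3 3/2 4741/5000
4 2 4643/5000
5 5/2 9069/10000
6 3 8599/10000
7 7/2 8191/10000
8 4 3901/5000
DF(3y) is solved at step 6

step 1 [0.5y] bond c/2=1/40: DF=(196841/200000 − 1/40·(0))/(1+1/40) = 4801/5000 ≈ 0.960200
step 2 [1y] swap r/2=248/9553: DF=(1 − 248/9553·(0.960200))/(1+248/9553) = 594/625 ≈ 0.950400
step 3 [1.5y] bond c/2=27/800: DF=(2089369/2000000 − 27/800·(0.960200+0.950400))/(1+27/800) = 4741/5000 ≈ 0.948200
step 4 [2y] swap r/2=357/18937: DF=(1 − 357/18937·(0.960200+0.950400+0.948200))/(1+357/18937) = 4643/5000 ≈ 0.928600
step 5 [2.5y] swap r/2=931/46943: DF=(1 − 931/46943·(0.960200+0.950400+0.948200+0.928600))/(1+931/46943) = 9069/10000 ≈ 0.906900
step 6 [3y] zero: DF = P = 8599/10000 ≈ 0.859900
step 7 [3.5y] swap r/2=1809/63733: DF=(1 − 1809/63733·(0.960200+0.950400+0.948200+0.928600+0.906900+0.859900))/(1+1809/63733) = 8191/10000 ≈ 0.819100
step 8 [4y] zero: DF = P = 3901/5000 ≈ 0.780200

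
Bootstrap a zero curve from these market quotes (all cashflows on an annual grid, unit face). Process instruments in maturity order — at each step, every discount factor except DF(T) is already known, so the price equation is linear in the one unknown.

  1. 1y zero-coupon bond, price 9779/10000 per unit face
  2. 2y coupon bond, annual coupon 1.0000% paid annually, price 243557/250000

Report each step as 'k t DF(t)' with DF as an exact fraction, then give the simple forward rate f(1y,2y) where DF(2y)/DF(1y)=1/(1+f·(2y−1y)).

step 1 [1y] zero: DF = P = 9779/10000 ≈ 0.977900
step 2 [2y] bond c/1=1/100: DF=(243557/250000 − 1/100·(0.977900))/(1+1/100) = 9549/10000 ≈ 0.954900

1 1 9779/10000
2 2 9549/10000
f(1y,2y) = ((9779/10000)/(9549/10000) − 1)/(1) = 230/9549 ≈ 2.4086%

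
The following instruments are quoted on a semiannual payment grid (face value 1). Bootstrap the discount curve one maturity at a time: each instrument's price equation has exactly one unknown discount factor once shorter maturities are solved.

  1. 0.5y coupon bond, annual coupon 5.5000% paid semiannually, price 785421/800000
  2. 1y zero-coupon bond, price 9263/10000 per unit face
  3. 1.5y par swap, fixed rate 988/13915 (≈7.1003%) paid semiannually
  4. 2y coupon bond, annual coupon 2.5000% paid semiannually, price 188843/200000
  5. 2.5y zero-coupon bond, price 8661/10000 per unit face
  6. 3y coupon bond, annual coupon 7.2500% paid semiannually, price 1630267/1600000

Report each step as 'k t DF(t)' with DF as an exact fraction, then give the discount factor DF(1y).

step 1 [0.5y] bond c/2=11/400: DF=(785421/800000 − 11/400·(0))/(1+11/400) = 1911/2000 ≈ 0.955500
step 2 [1y] zero: DF = P = 9263/10000 ≈ 0.926300
step 3 [1.5y] swap r/2=494/13915: DF=(1 − 494/13915·(0.955500+0.926300))/(1+494/13915) = 2253/2500 ≈ 0.901200
step 4 [2y] bond c/2=1/80: DF=(188843/200000 − 1/80·(0.955500+0.926300+0.901200))/(1+1/80) = 4491/5000 ≈ 0.898200
step 5 [2.5y] zero: DF = P = 8661/10000 ≈ 0.866100
step 6 [3y] bond c/2=29/800: DF=(1630267/1600000 − 29/800·(0.955500+0.926300+0.901200+0.898200+0.866100))/(1+29/800) = 4121/5000 ≈ 0.824200

1 1/2 1911/2000
2 1 9263/10000
3 3/2 2253/2500
4 2 4491/5000
5 5/2 8661/10000
6 3 4121/5000
DF(1y) = 9263/10000 ≈ 0.926300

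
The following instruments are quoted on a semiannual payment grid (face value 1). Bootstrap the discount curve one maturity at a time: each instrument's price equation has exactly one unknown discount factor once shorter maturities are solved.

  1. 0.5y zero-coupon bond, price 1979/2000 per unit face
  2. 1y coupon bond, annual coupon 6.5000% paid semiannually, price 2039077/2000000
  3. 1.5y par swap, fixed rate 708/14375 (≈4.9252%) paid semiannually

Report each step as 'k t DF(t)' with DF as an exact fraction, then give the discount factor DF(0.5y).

step 1 [0.5y] zero: DF = P = 1979/2000 ≈ 0.989500
step 2 [1y] bond c/2=13/400: DF=(2039077/2000000 − 13/400·(0.989500))/(1+13/400) = 9563/10000 ≈ 0.956300
step 3 [1.5y] swap r/2=354/14375: DF=(1 − 354/14375·(0.989500+0.956300))/(1+354/14375) = 2323/2500 ≈ 0.929200

1 1/2 1979/2000
2 1 9563/10000
3 3/2 2323/2500
DF(0.5y) = 1979/2000 ≈ 0.989500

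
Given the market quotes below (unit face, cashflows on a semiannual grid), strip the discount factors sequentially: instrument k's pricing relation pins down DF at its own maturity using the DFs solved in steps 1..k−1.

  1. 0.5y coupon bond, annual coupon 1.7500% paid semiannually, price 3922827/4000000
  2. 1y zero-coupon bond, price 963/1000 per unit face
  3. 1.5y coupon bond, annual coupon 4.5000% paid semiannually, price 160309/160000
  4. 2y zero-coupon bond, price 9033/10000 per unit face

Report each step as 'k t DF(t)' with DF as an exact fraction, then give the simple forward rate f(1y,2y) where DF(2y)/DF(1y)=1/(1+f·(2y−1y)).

step 1 [0.5y] bond c/2=7/800: DF=(3922827/4000000 − 7/800·(0))/(1+7/800) = 4861/5000 ≈ 0.972200
step 2 [1y] zero: DF = P = 963/1000 ≈ 0.963000
step 3 [1.5y] bond c/2=9/400: DF=(160309/160000 − 9/400·(0.972200+0.963000))/(1+9/400) = 9373/10000 ≈ 0.937300
step 4 [2y] zero: DF = P = 9033/10000 ≈ 0.903300

1 1/2 4861/5000
2 1 963/1000
3 3/2 9373/10000
4 2 9033/10000
f(1y,2y) = ((963/1000)/(9033/10000) − 1)/(1) = 199/3011 ≈ 6.6091%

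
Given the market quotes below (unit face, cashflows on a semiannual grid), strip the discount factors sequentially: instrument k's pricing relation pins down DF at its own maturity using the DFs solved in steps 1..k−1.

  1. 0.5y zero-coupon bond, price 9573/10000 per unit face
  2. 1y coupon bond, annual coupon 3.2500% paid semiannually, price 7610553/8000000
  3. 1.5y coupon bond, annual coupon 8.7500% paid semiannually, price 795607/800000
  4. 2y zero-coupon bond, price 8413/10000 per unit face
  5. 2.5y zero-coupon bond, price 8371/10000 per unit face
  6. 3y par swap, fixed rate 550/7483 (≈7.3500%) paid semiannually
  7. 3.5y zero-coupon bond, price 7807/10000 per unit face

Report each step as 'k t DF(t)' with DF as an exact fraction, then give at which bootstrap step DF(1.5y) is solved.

1 1/2 9573/10000
2 1 1151/1250
3 3/2 8741/10000
4 2 8413/10000
5 5/2 8371/10000
6 3 323/400
7 7/2 7807/10000
DF(1.5y) is solved at step 3

step 1 [0.5y] zero: DF = P = 9573/10000 ≈ 0.957300
step 2 [1y] bond c/2=13/800: DF=(7610553/8000000 − 13/800·(0.957300))/(1+13/800) = 1151/1250 ≈ 0.920800
step 3 [1.5y] bond c/2=7/160: DF=(795607/800000 − 7/160·(0.957300+0.920800))/(1+7/160) = 8741/10000 ≈ 0.874100
step 4 [2y] zero: DF = P = 8413/10000 ≈ 0.841300
step 5 [2.5y] zero: DF = P = 8371/10000 ≈ 0.837100
step 6 [3y] swap r/2=275/7483: DF=(1 − 275/7483·(0.957300+0.920800+0.874100+0.841300+0.837100))/(1+275/7483) = 323/400 ≈ 0.807500
step 7 [3.5y] zero: DF = P = 7807/10000 ≈ 0.780700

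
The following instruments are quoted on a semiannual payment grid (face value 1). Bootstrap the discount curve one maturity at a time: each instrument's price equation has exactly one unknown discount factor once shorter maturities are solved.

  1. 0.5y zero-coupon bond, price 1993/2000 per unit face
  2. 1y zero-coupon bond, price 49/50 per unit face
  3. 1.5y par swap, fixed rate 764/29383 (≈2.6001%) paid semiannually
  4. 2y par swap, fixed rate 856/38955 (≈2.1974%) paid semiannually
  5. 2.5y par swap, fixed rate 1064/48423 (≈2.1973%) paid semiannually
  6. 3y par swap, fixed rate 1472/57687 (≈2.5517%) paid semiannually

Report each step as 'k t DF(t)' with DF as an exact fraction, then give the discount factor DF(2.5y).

step 1 [0.5y] zero: DF = P = 1993/2000 ≈ 0.996500
step 2 [1y] zero: DF = P = 49/50 ≈ 0.980000
step 3 [1.5y] swap r/2=382/29383: DF=(1 − 382/29383·(0.996500+0.980000))/(1+382/29383) = 4809/5000 ≈ 0.961800
step 4 [2y] swap r/2=428/38955: DF=(1 − 428/38955·(0.996500+0.980000+0.961800))/(1+428/38955) = 2393/2500 ≈ 0.957200
step 5 [2.5y] swap r/2=532/48423: DF=(1 − 532/48423·(0.996500+0.980000+0.961800+0.957200))/(1+532/48423) = 2367/2500 ≈ 0.946800
step 6 [3y] swap r/2=736/57687: DF=(1 − 736/57687·(0.996500+0.980000+0.961800+0.957200+0.946800))/(1+736/57687) = 579/625 ≈ 0.926400

1 1/2 1993/2000
2 1 49/50
3 3/2 4809/5000
4 2 2393/2500
5 5/2 2367/2500
6 3 579/625
DF(2.5y) = 2367/2500 ≈ 0.946800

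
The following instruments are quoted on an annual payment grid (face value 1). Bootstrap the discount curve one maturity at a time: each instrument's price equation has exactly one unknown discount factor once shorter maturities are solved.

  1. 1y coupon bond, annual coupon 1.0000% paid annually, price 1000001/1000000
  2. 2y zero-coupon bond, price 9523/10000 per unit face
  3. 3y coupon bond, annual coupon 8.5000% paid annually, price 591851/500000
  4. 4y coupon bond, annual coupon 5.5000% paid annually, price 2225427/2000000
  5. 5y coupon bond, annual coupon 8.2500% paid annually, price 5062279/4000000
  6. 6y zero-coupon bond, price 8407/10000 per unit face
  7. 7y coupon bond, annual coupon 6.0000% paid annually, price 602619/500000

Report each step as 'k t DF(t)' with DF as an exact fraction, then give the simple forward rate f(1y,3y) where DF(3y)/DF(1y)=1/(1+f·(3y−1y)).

1 1 9901/10000
2 2 9523/10000
3 3 2347/2500
4 4 1809/2000
5 5 4403/5000
6 6 8407/10000
7 7 8253/10000
f(1y,3y) = ((9901/10000)/(2347/2500) − 1)/(2) = 513/18776 ≈ 2.7322%

step 1 [1y] bond c/1=1/100: DF=(1000001/1000000 − 1/100·(0))/(1+1/100) = 9901/10000 ≈ 0.990100
step 2 [2y] zero: DF = P = 9523/10000 ≈ 0.952300
step 3 [3y] bond c/1=17/200: DF=(591851/500000 − 17/200·(0.990100+0.952300))/(1+17/200) = 2347/2500 ≈ 0.938800
step 4 [4y] bond c/1=11/200: DF=(2225427/2000000 − 11/200·(0.990100+0.952300+0.938800))/(1+11/200) = 1809/2000 ≈ 0.904500
step 5 [5y] bond c/1=33/400: DF=(5062279/4000000 − 33/400·(0.990100+0.952300+0.938800+0.904500))/(1+33/400) = 4403/5000 ≈ 0.880600
step 6 [6y] zero: DF = P = 8407/10000 ≈ 0.840700
step 7 [7y] bond c/1=3/50: DF=(602619/500000 − 3/50·(0.990100+0.952300+0.938800+0.904500+0.880600+0.840700))/(1+3/50) = 8253/10000 ≈ 0.825300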